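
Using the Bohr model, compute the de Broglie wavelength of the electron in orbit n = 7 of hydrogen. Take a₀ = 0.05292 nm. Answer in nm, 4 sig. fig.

The Bohr quantisation condition is nλ = 2πr_n.
r_n = n²a₀/Z = 2.593 nm
λ = 2πr_n/n = 2π·2.593/7 = 2.328 nm

2.328 nm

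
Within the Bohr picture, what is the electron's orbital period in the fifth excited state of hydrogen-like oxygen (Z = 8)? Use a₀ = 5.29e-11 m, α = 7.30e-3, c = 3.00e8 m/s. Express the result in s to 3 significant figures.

5.12e-16 s

r = n²a₀/Z = 6²·5.29e-11/8 = 2.38e-10 m
v = Zαc/n = 8·0.00730·3.00e8/6 = 2.92e6 m/s
T = 2πr/v = 5.12e-16 s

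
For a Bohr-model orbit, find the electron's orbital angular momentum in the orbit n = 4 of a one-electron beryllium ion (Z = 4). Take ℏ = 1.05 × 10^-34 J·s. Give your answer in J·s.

4.20 × 10^-34 J·s

L_n = nℏ = 4 × 1.05 × 10^-34 = 4.20 × 10^-34 J·s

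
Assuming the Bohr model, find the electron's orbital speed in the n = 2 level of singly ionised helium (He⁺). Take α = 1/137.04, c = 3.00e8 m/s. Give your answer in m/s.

v_n = Zαc/n = 2 × 0.00730 × 3.00e8 / 2
    = 2.19e6 m/s

2.19e6 m/s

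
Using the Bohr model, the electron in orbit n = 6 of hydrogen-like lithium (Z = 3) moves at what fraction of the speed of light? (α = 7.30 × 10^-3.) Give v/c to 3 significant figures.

v_n = Zαc/n, so v/c = Zα/n = 3 × 0.00730 / 6 = 0.00365

0.00365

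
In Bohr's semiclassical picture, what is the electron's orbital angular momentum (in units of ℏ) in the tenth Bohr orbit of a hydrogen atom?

L_n = nℏ, so L/ℏ = n = 10.

10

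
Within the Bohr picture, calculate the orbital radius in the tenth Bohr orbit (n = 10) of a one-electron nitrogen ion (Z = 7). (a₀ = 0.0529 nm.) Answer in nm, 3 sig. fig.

0.756 nm

r_n = n²a₀/Z = 10² × 0.0529 / 7
    = 100 × 0.0529 / 7 = 0.756 nm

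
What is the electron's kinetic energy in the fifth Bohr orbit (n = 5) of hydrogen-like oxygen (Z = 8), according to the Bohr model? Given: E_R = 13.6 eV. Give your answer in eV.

For a Coulomb orbit the virial theorem gives K = −E_n.
E_n = −E_R·Z²/n², so K = E_R·Z²/n² = 13.6 × 8²/5² = 34.8 eV

34.8 eV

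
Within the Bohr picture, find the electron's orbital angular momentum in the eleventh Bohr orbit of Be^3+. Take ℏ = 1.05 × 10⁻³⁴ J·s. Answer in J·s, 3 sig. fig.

L_n = nℏ = 11 × 1.05 × 10⁻³⁴ = 1.16 × 10⁻³³ J·s

1.16 × 10⁻³³ J·s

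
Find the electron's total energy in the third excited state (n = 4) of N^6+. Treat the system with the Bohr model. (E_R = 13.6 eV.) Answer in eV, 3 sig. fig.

-41.6 eV

E_n = −E_R·Z²/n² = −13.6 × 7²/4² = -41.6 eV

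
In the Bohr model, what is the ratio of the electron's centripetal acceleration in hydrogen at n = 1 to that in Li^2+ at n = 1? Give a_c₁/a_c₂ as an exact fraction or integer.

a_c ∝ Z^3 · n^-4
a_c₁/a_c₂ = (1/3)^3 · (1/1)^-4 = 1/27

1/27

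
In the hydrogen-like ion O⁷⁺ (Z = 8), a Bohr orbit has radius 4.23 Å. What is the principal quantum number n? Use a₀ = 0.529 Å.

8

r_n = n²a₀/Z ⇒ n² = rZ/a₀ = 4.23 × 8 / 0.529 ≈ 63.97
n = 8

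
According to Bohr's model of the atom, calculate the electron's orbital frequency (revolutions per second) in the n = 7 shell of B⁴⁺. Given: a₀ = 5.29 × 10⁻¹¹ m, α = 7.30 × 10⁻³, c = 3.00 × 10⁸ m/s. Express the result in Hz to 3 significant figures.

4.80 × 10¹⁴ Hz

r = n²a₀/Z = 5.18 × 10⁻¹⁰ m, v = Zαc/n = 1.56 × 10⁶ m/s
f = v/(2πr) = 4.80 × 10¹⁴ Hz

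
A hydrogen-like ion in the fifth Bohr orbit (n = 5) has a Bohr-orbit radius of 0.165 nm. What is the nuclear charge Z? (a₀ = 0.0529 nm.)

r_n = n²a₀/Z ⇒ Z = n²a₀/r = 5² × 0.0529 / 0.165 ≈ 8.02
Z = 8

8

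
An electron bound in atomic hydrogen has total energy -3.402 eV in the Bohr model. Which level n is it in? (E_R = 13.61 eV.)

2

E_n = −E_R Z²/n² ⇒ n² = E_R Z²/(−E_n) = 13.61 × 1² / 3.402 ≈ 4.00
n = 2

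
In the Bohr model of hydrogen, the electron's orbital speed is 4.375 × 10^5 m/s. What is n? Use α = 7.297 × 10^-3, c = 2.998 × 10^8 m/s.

5

v_n = Zαc/n ⇒ n = Zαc/v = 1 × 0.007297 × 2.998 × 10^8 / 4.375 × 10^5 ≈ 5.00
n = 5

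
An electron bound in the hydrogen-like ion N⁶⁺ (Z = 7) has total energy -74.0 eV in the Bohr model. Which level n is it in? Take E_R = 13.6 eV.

E_n = −E_R Z²/n² ⇒ n² = E_R Z²/(−E_n) = 13.6 × 7² / 74.0 ≈ 9.01
n = 3

3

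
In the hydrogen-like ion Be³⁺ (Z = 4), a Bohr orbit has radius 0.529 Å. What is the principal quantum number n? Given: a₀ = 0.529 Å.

2

r_n = n²a₀/Z ⇒ n² = rZ/a₀ = 0.529 × 4 / 0.529 ≈ 4.00
n = 2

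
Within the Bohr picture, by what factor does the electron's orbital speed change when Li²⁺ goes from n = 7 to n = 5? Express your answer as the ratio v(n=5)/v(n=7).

7/5

v ∝ Z^1 · n^-1; with Z fixed, v ∝ n^-1.
v(n=5)/v(n=7) = (5/7)^-1 = 7/5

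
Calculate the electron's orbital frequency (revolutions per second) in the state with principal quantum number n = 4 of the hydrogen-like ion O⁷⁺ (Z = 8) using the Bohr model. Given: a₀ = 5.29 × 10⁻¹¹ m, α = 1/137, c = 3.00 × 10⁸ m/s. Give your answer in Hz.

r = n²a₀/Z = 1.06 × 10⁻¹⁰ m, v = Zαc/n = 4.38 × 10⁶ m/s
f = v/(2πr) = 6.59 × 10¹⁵ Hz

6.59 × 10¹⁵ Hz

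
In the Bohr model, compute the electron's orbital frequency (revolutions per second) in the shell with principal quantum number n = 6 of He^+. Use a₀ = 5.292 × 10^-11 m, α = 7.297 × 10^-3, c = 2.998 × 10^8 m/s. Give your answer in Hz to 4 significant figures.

r = n²a₀/Z = 9.526 × 10^-10 m, v = Zαc/n = 7.292 × 10^5 m/s
f = v/(2πr) = 1.218 × 10^14 Hz

1.218 × 10^14 Hz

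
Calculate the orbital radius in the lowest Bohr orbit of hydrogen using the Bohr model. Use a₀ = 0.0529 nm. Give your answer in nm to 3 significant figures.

r_n = n²a₀/Z = 1² × 0.0529 / 1
    = 1 × 0.0529 / 1 = 0.0529 nm

0.0529 nm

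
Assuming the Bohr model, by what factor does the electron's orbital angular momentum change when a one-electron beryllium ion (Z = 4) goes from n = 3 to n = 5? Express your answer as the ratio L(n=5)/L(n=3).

5/3

L = nℏ depends only on n, so L ∝ n.
L(n=5)/L(n=3) = (5/3)^1 = 5/3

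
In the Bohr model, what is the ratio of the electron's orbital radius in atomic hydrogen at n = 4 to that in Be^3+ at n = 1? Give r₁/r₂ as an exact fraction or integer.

64

r ∝ Z^-1 · n^2
r₁/r₂ = (1/4)^-1 · (4/1)^2 = 64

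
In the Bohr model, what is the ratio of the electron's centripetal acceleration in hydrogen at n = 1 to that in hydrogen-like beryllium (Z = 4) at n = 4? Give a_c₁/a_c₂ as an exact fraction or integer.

a_c ∝ Z^3 · n^-4
a_c₁/a_c₂ = (1/4)^3 · (1/4)^-4 = 4

4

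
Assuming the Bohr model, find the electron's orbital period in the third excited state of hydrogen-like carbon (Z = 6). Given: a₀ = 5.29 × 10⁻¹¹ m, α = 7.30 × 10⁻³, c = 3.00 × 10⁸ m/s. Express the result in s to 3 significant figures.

r = n²a₀/Z = 4²·5.29 × 10⁻¹¹/6 = 1.41 × 10⁻¹⁰ m
v = Zαc/n = 6·0.00730·3.00 × 10⁸/4 = 3.29 × 10⁶ m/s
T = 2πr/v = 2.70 × 10⁻¹⁶ s

2.70 × 10⁻¹⁶ s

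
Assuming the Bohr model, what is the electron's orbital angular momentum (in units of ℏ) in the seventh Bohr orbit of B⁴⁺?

L_n = nℏ, so L/ℏ = n = 7.

7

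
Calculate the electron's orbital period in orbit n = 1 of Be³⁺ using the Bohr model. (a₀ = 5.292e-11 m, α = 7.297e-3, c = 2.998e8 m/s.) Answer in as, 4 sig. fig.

r = n²a₀/Z = 1²·5.292e-11/4 = 1.323e-11 m
v = Zαc/n = 4·0.007297·2.998e8/1 = 8.751e6 m/s
T = 2πr/v = 9.500e-18 s = 9.500 as

9.500 as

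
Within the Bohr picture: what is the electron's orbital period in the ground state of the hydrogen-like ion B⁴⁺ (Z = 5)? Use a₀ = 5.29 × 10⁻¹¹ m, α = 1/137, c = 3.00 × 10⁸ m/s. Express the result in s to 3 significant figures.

r = n²a₀/Z = 1²·5.29 × 10⁻¹¹/5 = 1.06 × 10⁻¹¹ m
v = Zαc/n = 5·0.00730·3.00 × 10⁸/1 = 1.09 × 10⁷ m/s
T = 2πr/v = 6.07 × 10⁻¹⁸ s

6.07 × 10⁻¹⁸ s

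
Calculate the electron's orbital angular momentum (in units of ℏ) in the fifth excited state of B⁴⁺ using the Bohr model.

L_n = nℏ, so L/ℏ = n = 6.

6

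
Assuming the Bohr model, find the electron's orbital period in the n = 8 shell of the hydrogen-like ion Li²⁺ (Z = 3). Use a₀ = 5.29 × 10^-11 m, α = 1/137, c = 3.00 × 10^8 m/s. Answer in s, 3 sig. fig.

8.63 × 10^-15 s

r = n²a₀/Z = 8²·5.29 × 10^-11/3 = 1.13 × 10^-9 m
v = Zαc/n = 3·0.00730·3.00 × 10^8/8 = 8.21 × 10^5 m/s
T = 2πr/v = 8.63 × 10^-15 s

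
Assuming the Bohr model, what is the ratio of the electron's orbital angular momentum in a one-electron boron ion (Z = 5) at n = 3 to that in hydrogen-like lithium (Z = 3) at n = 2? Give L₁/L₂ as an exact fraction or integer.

3/2

L = nℏ is independent of Z.
L₁/L₂ = n₁/n₂ = 3/2 = 3/2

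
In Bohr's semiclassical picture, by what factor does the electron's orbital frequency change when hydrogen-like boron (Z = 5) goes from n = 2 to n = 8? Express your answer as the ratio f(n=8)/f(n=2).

f ∝ Z^2 · n^-3; with Z fixed, f ∝ n^-3.
f(n=8)/f(n=2) = (8/2)^-3 = 1/64

1/64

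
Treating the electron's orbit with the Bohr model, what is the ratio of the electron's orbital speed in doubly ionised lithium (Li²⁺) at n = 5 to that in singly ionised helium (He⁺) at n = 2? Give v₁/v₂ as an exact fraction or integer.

3/5

v ∝ Z^1 · n^-1
v₁/v₂ = (3/2)^1 · (5/2)^-1 = 3/5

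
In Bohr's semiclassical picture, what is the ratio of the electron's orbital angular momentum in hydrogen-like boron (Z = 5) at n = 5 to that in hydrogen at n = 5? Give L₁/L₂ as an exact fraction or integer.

L = nℏ is independent of Z.
L₁/L₂ = n₁/n₂ = 5/5 = 1

1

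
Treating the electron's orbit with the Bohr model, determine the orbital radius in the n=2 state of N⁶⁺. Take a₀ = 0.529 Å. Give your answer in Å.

0.302 Å

r_n = n²a₀/Z = 2² × 0.529 / 7
    = 4 × 0.529 / 7 = 0.302 Å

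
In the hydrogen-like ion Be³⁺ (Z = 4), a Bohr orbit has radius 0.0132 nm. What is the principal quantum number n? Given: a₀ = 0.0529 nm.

r_n = n²a₀/Z ⇒ n² = rZ/a₀ = 0.0132 × 4 / 0.0529 ≈ 1.00
n = 1

1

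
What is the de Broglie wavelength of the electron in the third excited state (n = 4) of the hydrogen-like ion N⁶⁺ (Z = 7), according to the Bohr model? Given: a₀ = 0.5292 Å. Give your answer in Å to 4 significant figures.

1.900 Å

The Bohr quantisation condition is nλ = 2πr_n.
r_n = n²a₀/Z = 1.210 Å
λ = 2πr_n/n = 2π·1.210/4 = 1.900 Å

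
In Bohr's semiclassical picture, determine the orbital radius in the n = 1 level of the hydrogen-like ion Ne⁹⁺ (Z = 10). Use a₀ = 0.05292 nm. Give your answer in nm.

0.005292 nm

r_n = n²a₀/Z = 1² × 0.05292 / 10
    = 1 × 0.05292 / 10 = 0.005292 nm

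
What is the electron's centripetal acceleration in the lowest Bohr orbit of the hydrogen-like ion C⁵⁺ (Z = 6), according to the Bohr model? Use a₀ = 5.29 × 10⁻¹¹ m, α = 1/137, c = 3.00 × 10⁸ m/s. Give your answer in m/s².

r = n²a₀/Z = 8.82 × 10⁻¹² m, v = Zαc/n = 1.31 × 10⁷ m/s
a = v²/r = (1.31 × 10⁷)² / 8.82 × 10⁻¹² = 1.96 × 10²⁵ m/s²

1.96 × 10²⁵ m/s²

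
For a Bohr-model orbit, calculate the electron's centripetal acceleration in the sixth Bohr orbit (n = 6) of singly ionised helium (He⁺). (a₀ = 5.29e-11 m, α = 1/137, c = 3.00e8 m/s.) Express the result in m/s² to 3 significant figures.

5.60e20 m/s²

r = n²a₀/Z = 9.52e-10 m, v = Zαc/n = 7.30e5 m/s
a = v²/r = (7.30e5)² / 9.52e-10 = 5.60e20 m/s²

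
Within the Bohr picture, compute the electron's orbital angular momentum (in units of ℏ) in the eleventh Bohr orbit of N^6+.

11

L_n = nℏ, so L/ℏ = n = 11.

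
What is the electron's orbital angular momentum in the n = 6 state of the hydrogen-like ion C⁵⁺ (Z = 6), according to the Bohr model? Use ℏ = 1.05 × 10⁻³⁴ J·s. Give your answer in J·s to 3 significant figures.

L_n = nℏ = 6 × 1.05 × 10⁻³⁴ = 6.30 × 10⁻³⁴ J·s

6.30 × 10⁻³⁴ J·s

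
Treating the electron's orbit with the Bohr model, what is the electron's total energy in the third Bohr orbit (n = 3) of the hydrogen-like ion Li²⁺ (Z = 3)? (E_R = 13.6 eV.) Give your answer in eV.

E_n = −E_R·Z²/n² = −13.6 × 3²/3² = -13.6 eV

-13.6 eV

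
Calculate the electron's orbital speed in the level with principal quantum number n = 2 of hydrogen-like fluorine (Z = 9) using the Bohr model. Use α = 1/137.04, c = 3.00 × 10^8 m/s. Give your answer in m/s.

9.85 × 10^6 m/s

v_n = Zαc/n = 9 × 0.00730 × 3.00 × 10^8 / 2
    = 9.85 × 10^6 m/s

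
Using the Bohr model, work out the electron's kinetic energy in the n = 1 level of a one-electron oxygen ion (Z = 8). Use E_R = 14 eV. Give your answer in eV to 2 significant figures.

900 eV

For a Coulomb orbit the virial theorem gives K = −E_n.
E_n = −E_R·Z²/n², so K = E_R·Z²/n² = 14 × 8²/1² = 900 eV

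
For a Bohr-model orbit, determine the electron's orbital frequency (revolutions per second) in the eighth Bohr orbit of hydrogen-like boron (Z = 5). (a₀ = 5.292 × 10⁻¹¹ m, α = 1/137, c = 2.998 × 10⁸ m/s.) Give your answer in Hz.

r = n²a₀/Z = 6.774 × 10⁻¹⁰ m, v = Zαc/n = 1.368 × 10⁶ m/s
f = v/(2πr) = 3.214 × 10¹⁴ Hz

3.214 × 10¹⁴ Hz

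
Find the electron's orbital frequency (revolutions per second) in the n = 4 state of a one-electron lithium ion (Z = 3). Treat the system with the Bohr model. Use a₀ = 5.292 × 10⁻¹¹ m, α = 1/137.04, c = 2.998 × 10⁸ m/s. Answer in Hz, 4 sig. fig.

9.252 × 10¹⁴ Hz

r = n²a₀/Z = 2.822 × 10⁻¹⁰ m, v = Zαc/n = 1.641 × 10⁶ m/s
f = v/(2πr) = 9.252 × 10¹⁴ Hz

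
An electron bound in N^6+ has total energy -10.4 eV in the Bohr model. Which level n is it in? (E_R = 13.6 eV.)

E_n = −E_R Z²/n² ⇒ n² = E_R Z²/(−E_n) = 13.6 × 7² / 10.4 ≈ 64.08
n = 8

8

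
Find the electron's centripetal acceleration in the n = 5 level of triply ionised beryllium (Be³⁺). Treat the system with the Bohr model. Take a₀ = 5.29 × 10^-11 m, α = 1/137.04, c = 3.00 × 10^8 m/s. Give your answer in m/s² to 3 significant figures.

r = n²a₀/Z = 3.31 × 10^-10 m, v = Zαc/n = 1.75 × 10^6 m/s
a = v²/r = (1.75 × 10^6)² / 3.31 × 10^-10 = 9.28 × 10^21 m/s²

9.28 × 10^21 m/s²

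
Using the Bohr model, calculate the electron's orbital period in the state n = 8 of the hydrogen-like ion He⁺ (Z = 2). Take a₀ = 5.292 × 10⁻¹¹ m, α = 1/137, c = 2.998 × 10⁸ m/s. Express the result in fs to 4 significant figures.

r = n²a₀/Z = 8²·5.292 × 10⁻¹¹/2 = 1.693 × 10⁻⁹ m
v = Zαc/n = 2·0.007299·2.998 × 10⁸/8 = 5.471 × 10⁵ m/s
T = 2πr/v = 1.945 × 10⁻¹⁴ s = 19.45 fs

19.45 fs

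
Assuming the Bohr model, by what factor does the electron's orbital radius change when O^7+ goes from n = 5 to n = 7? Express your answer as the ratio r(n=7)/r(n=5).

r ∝ Z^-1 · n^2; with Z fixed, r ∝ n^2.
r(n=7)/r(n=5) = (7/5)^2 = 49/25

49/25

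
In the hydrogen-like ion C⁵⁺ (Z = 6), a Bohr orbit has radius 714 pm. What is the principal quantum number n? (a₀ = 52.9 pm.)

9

r_n = n²a₀/Z ⇒ n² = rZ/a₀ = 714 × 6 / 52.9 ≈ 80.98
n = 9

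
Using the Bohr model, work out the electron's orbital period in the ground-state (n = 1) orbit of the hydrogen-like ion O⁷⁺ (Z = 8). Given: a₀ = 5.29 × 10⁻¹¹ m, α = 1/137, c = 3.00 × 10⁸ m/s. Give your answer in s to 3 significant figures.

2.37 × 10⁻¹⁸ s

r = n²a₀/Z = 1²·5.29 × 10⁻¹¹/8 = 6.61 × 10⁻¹² m
v = Zαc/n = 8·0.00730·3.00 × 10⁸/1 = 1.75 × 10⁷ m/s
T = 2πr/v = 2.37 × 10⁻¹⁸ s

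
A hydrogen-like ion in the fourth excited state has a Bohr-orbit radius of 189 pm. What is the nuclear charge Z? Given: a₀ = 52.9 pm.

7

r_n = n²a₀/Z ⇒ Z = n²a₀/r = 5² × 52.9 / 189 ≈ 7.00
Z = 7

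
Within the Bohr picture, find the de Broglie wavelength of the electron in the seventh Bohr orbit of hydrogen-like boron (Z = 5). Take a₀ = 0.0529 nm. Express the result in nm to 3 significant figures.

The Bohr quantisation condition is nλ = 2πr_n.
r_n = n²a₀/Z = 0.518 nm
λ = 2πr_n/n = 2π·0.518/7 = 0.465 nm

0.465 nm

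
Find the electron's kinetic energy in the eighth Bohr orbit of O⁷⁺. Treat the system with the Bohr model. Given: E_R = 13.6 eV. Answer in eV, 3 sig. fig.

For a Coulomb orbit the virial theorem gives K = −E_n.
E_n = −E_R·Z²/n², so K = E_R·Z²/n² = 13.6 × 8²/8² = 13.6 eV

13.6 eV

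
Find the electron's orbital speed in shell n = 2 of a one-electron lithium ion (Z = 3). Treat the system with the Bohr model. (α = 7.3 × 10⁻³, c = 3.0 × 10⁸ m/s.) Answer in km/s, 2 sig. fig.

3300 km/s

v_n = Zαc/n = 3 × 0.0073 × 3.0 × 10⁸ / 2
    = 3300 km/s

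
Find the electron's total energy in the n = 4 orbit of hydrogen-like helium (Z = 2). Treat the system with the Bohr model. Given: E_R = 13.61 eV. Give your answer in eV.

-3.402 eV

E_n = −E_R·Z²/n² = −13.61 × 2²/4² = -3.402 eV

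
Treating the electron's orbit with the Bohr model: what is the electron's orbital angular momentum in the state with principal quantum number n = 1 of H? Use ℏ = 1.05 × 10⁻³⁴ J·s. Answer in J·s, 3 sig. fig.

1.05 × 10⁻³⁴ J·s

L_n = nℏ = 1 × 1.05 × 10⁻³⁴ = 1.05 × 10⁻³⁴ J·s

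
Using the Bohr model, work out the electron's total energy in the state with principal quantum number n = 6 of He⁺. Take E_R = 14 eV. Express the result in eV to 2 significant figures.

-1.6 eV

E_n = −E_R·Z²/n² = −14 × 2²/6² = -1.6 eV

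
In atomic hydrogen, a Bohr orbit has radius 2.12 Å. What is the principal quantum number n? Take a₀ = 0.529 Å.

r_n = n²a₀/Z ⇒ n² = rZ/a₀ = 2.12 × 1 / 0.529 ≈ 4.01
n = 2

2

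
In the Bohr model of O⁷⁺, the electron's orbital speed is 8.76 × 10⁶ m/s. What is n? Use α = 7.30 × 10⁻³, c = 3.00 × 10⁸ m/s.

v_n = Zαc/n ⇒ n = Zαc/v = 8 × 0.00730 × 3.00 × 10⁸ / 8.76 × 10⁶ ≈ 2.00
n = 2

2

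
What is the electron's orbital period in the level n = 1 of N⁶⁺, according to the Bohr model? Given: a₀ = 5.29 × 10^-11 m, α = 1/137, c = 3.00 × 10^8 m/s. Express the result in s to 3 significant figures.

3.10 × 10^-18 s

r = n²a₀/Z = 1²·5.29 × 10^-11/7 = 7.56 × 10^-12 m
v = Zαc/n = 7·0.00730·3.00 × 10^8/1 = 1.53 × 10^7 m/s
T = 2πr/v = 3.10 × 10^-18 s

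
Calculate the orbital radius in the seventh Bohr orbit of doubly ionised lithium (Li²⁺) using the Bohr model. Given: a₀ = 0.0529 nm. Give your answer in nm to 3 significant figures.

r_n = n²a₀/Z = 7² × 0.0529 / 3
    = 49 × 0.0529 / 3 = 0.864 nm

0.864 nm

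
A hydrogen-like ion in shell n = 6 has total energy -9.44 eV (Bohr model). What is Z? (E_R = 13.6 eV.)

E_n = −E_R Z²/n² ⇒ Z² = −E_n n²/E_R = 9.44 × 6² / 13.6 ≈ 24.99
Z = 5

5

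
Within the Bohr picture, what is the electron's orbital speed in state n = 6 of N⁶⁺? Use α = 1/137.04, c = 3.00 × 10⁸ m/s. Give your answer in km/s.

v_n = Zαc/n = 7 × 0.00730 × 3.00 × 10⁸ / 6
    = 2550 km/s

2550 km/s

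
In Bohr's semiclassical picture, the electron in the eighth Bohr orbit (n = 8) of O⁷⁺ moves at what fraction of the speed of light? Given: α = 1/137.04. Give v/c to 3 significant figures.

0.00730

v_n = Zαc/n, so v/c = Zα/n = 8 × 0.00730 / 8 = 0.00730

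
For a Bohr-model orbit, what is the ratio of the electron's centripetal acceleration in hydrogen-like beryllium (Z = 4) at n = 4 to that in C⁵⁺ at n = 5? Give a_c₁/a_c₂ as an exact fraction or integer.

a_c ∝ Z^3 · n^-4
a_c₁/a_c₂ = (4/6)^3 · (4/5)^-4 = 625/864

625/864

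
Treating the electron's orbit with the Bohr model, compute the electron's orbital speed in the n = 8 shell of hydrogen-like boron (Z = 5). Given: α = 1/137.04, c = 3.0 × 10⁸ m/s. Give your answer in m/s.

1.4 × 10⁶ m/s

v_n = Zαc/n = 5 × 0.0073 × 3.0 × 10⁸ / 8
    = 1.4 × 10⁶ m/s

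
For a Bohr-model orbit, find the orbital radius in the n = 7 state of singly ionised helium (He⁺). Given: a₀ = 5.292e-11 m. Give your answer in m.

r_n = n²a₀/Z = 7² × 5.292e-11 / 2
    = 49 × 5.292e-11 / 2 = 1.297e-9 m

1.297e-9 m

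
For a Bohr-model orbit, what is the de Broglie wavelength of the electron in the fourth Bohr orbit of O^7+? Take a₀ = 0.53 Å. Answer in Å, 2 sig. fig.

The Bohr quantisation condition is nλ = 2πr_n.
r_n = n²a₀/Z = 1.1 Å
λ = 2πr_n/n = 2π·1.1/4 = 1.7 Å

1.7 Å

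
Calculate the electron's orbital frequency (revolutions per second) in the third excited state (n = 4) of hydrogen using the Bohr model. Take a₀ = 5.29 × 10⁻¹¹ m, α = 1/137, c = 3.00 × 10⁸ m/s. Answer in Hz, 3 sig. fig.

r = n²a₀/Z = 8.46 × 10⁻¹⁰ m, v = Zαc/n = 5.47 × 10⁵ m/s
f = v/(2πr) = 1.03 × 10¹⁴ Hz

1.03 × 10¹⁴ Hz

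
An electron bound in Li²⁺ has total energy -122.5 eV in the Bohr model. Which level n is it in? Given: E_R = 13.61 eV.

1

E_n = −E_R Z²/n² ⇒ n² = E_R Z²/(−E_n) = 13.61 × 3² / 122.5 ≈ 1.00
n = 1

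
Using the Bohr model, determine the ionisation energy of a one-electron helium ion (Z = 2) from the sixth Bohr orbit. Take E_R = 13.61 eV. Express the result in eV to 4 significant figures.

1.512 eV

E_n = −E_R·Z²/n² = −13.61 × 2²/6² eV = -1.512 eV
Ionisation energy = −E_n = 1.512 eV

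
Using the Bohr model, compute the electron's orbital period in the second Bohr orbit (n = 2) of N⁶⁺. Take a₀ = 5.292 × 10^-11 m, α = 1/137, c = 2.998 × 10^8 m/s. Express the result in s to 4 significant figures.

2.481 × 10^-17 s

r = n²a₀/Z = 2²·5.292 × 10^-11/7 = 3.024 × 10^-11 m
v = Zαc/n = 7·0.007299·2.998 × 10^8/2 = 7.659 × 10^6 m/s
T = 2πr/v = 2.481 × 10^-17 s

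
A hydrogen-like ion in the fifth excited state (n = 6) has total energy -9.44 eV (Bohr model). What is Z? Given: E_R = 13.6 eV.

E_n = −E_R Z²/n² ⇒ Z² = −E_n n²/E_R = 9.44 × 6² / 13.6 ≈ 24.99
Z = 5

5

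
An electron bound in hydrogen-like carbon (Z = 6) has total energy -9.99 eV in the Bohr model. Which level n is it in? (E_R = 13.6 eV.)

7

E_n = −E_R Z²/n² ⇒ n² = E_R Z²/(−E_n) = 13.6 × 6² / 9.99 ≈ 49.01
n = 7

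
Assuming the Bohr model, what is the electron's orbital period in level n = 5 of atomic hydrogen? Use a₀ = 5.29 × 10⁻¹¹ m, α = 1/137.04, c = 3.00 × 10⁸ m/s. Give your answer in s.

1.90 × 10⁻¹⁴ s

r = n²a₀/Z = 5²·5.29 × 10⁻¹¹/1 = 1.32 × 10⁻⁹ m
v = Zαc/n = 1·0.00730·3.00 × 10⁸/5 = 4.38 × 10⁵ m/s
T = 2πr/v = 1.90 × 10⁻¹⁴ s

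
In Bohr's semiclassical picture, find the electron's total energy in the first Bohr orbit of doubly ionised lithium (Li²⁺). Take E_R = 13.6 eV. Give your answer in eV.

-122 eV

E_n = −E_R·Z²/n² = −13.6 × 3²/1² = -122 eV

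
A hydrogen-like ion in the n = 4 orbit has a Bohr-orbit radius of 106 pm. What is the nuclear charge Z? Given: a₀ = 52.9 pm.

r_n = n²a₀/Z ⇒ Z = n²a₀/r = 4² × 52.9 / 106 ≈ 7.98
Z = 8

8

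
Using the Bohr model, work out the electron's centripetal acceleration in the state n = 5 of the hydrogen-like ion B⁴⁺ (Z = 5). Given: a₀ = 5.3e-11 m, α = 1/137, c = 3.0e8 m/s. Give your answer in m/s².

1.8e22 m/s²

r = n²a₀/Z = 2.6e-10 m, v = Zαc/n = 2.2e6 m/s
a = v²/r = (2.2e6)² / 2.6e-10 = 1.8e22 m/s²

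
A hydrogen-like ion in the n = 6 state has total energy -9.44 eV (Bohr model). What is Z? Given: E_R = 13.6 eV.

E_n = −E_R Z²/n² ⇒ Z² = −E_n n²/E_R = 9.44 × 6² / 13.6 ≈ 24.99
Z = 5

5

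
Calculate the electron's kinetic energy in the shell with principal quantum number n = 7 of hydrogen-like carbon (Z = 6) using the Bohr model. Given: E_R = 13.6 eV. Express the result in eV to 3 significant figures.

9.99 eV

For a Coulomb orbit the virial theorem gives K = −E_n.
E_n = −E_R·Z²/n², so K = E_R·Z²/n² = 13.6 × 6²/7² = 9.99 eV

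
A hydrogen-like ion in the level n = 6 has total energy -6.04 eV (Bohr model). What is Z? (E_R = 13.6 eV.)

E_n = −E_R Z²/n² ⇒ Z² = −E_n n²/E_R = 6.04 × 6² / 13.6 ≈ 15.99
Z = 4

4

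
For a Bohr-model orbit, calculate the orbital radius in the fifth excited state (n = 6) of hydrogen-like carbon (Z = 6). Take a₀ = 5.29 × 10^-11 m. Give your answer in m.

3.17 × 10^-10 m

r_n = n²a₀/Z = 6² × 5.29 × 10^-11 / 6
    = 36 × 5.29 × 10^-11 / 6 = 3.17 × 10^-10 m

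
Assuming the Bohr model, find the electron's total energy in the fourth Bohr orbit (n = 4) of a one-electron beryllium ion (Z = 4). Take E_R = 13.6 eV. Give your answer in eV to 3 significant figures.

-13.6 eV

E_n = −E_R·Z²/n² = −13.6 × 4²/4² = -13.6 eV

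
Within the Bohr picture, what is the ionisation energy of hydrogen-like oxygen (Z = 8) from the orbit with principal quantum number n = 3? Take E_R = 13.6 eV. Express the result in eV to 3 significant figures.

E_n = −E_R·Z²/n² = −13.6 × 8²/3² eV = -96.7 eV
Ionisation energy = −E_n = 96.7 eV

96.7 eV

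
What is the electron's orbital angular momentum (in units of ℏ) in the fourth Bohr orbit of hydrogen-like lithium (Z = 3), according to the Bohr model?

4

L_n = nℏ, so L/ℏ = n = 4.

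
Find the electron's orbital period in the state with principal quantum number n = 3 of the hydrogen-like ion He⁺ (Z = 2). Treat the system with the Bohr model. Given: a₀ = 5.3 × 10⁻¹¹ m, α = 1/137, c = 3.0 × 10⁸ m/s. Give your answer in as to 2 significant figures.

r = n²a₀/Z = 3²·5.3 × 10⁻¹¹/2 = 2.4 × 10⁻¹⁰ m
v = Zαc/n = 2·0.0073·3.0 × 10⁸/3 = 1.5 × 10⁶ m/s
T = 2πr/v = 1.0 × 10⁻¹⁵ s = 1000 as

1000 as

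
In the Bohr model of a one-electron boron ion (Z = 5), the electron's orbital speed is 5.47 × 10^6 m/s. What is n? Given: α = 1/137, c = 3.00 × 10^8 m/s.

v_n = Zαc/n ⇒ n = Zαc/v = 5 × 0.00730 × 3.00 × 10^8 / 5.47 × 10^6 ≈ 2.00
n = 2

2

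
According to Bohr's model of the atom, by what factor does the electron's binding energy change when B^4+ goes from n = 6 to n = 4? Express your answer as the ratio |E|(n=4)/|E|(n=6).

|E| ∝ Z^2 · n^-2; with Z fixed, |E| ∝ n^-2.
|E|(n=4)/|E|(n=6) = (4/6)^-2 = 9/4

9/4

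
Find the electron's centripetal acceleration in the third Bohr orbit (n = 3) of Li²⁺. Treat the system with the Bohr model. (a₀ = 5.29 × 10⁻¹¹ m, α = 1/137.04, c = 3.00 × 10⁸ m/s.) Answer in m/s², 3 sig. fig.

r = n²a₀/Z = 1.59 × 10⁻¹⁰ m, v = Zαc/n = 2.19 × 10⁶ m/s
a = v²/r = (2.19 × 10⁶)² / 1.59 × 10⁻¹⁰ = 3.02 × 10²² m/s²

3.02 × 10²² m/s²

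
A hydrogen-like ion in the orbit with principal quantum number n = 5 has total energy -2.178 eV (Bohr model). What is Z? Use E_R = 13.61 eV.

E_n = −E_R Z²/n² ⇒ Z² = −E_n n²/E_R = 2.178 × 5² / 13.61 ≈ 4.00
Z = 2

2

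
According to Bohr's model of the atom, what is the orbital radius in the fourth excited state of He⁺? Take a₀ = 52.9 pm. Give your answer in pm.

r_n = n²a₀/Z = 5² × 52.9 / 2
    = 25 × 52.9 / 2 = 661 pm

661 pm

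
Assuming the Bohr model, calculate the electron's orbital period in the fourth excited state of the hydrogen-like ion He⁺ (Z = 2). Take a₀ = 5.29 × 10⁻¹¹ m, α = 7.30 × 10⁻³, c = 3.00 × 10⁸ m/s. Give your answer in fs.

4.74 fs

r = n²a₀/Z = 5²·5.29 × 10⁻¹¹/2 = 6.61 × 10⁻¹⁰ m
v = Zαc/n = 2·0.00730·3.00 × 10⁸/5 = 8.76 × 10⁵ m/s
T = 2πr/v = 4.74 × 10⁻¹⁵ s = 4.74 fs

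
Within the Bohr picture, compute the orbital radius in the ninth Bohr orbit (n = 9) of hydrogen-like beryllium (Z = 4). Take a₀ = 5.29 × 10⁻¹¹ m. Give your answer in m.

1.07 × 10⁻⁹ m

r_n = n²a₀/Z = 9² × 5.29 × 10⁻¹¹ / 4
    = 81 × 5.29 × 10⁻¹¹ / 4 = 1.07 × 10⁻⁹ m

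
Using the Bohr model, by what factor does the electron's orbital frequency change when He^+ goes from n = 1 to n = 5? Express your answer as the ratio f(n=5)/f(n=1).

f ∝ Z^2 · n^-3; with Z fixed, f ∝ n^-3.
f(n=5)/f(n=1) = (5/1)^-3 = 1/125

1/125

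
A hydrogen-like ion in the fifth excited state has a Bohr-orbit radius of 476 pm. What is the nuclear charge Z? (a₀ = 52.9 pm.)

r_n = n²a₀/Z ⇒ Z = n²a₀/r = 6² × 52.9 / 476 ≈ 4.00
Z = 4

4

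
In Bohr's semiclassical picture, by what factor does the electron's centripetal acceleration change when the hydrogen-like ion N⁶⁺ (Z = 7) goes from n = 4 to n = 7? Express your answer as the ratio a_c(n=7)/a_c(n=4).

a_c ∝ Z^3 · n^-4; with Z fixed, a_c ∝ n^-4.
a_c(n=7)/a_c(n=4) = (7/4)^-4 = 256/2401

256/2401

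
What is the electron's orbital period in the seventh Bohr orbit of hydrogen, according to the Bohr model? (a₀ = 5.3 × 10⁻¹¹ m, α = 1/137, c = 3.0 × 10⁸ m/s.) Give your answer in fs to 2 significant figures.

r = n²a₀/Z = 7²·5.3 × 10⁻¹¹/1 = 2.6 × 10⁻⁹ m
v = Zαc/n = 1·0.0073·3.0 × 10⁸/7 = 3.1 × 10⁵ m/s
T = 2πr/v = 5.2 × 10⁻¹⁴ s = 52 fs

52 fs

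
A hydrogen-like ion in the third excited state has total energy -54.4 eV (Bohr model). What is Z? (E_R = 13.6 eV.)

E_n = −E_R Z²/n² ⇒ Z² = −E_n n²/E_R = 54.4 × 4² / 13.6 ≈ 64.00
Z = 8

8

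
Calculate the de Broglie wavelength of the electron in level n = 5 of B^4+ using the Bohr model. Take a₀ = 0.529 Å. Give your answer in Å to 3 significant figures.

3.32 Å

The Bohr quantisation condition is nλ = 2πr_n.
r_n = n²a₀/Z = 2.65 Å
λ = 2πr_n/n = 2π·2.65/5 = 3.32 Å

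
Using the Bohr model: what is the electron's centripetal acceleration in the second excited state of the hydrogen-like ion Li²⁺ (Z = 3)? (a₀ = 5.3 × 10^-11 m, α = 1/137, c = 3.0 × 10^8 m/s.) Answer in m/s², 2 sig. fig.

3.0 × 10^22 m/s²

r = n²a₀/Z = 1.6 × 10^-10 m, v = Zαc/n = 2.2 × 10^6 m/s
a = v²/r = (2.2 × 10^6)² / 1.6 × 10^-10 = 3.0 × 10^22 m/s²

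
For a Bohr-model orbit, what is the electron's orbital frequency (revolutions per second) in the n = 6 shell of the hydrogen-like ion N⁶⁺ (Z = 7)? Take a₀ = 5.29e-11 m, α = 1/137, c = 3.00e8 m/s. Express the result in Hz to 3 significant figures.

1.49e15 Hz

r = n²a₀/Z = 2.72e-10 m, v = Zαc/n = 2.55e6 m/s
f = v/(2πr) = 1.49e15 Hz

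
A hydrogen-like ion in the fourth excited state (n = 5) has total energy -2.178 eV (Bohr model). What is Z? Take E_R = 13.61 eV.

E_n = −E_R Z²/n² ⇒ Z² = −E_n n²/E_R = 2.178 × 5² / 13.61 ≈ 4.00
Z = 2

2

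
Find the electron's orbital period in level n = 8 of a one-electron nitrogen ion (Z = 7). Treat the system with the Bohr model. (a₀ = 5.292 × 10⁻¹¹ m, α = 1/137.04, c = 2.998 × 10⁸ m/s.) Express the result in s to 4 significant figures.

1.588 × 10⁻¹⁵ s

r = n²a₀/Z = 8²·5.292 × 10⁻¹¹/7 = 4.838 × 10⁻¹⁰ m
v = Zαc/n = 7·0.007297·2.998 × 10⁸/8 = 1.914 × 10⁶ m/s
T = 2πr/v = 1.588 × 10⁻¹⁵ s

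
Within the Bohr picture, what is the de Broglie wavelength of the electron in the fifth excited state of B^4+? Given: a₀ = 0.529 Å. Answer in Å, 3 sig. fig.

The Bohr quantisation condition is nλ = 2πr_n.
r_n = n²a₀/Z = 3.81 Å
λ = 2πr_n/n = 2π·3.81/6 = 3.99 Å

3.99 Å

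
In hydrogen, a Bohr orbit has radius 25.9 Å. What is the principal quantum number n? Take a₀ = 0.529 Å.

r_n = n²a₀/Z ⇒ n² = rZ/a₀ = 25.9 × 1 / 0.529 ≈ 48.96
n = 7

7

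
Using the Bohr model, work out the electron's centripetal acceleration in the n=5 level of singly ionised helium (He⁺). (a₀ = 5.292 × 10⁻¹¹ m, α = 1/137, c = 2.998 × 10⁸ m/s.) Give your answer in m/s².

r = n²a₀/Z = 6.615 × 10⁻¹⁰ m, v = Zαc/n = 8.753 × 10⁵ m/s
a = v²/r = (8.753 × 10⁵)² / 6.615 × 10⁻¹⁰ = 1.158 × 10²¹ m/s²

1.158 × 10²¹ m/s²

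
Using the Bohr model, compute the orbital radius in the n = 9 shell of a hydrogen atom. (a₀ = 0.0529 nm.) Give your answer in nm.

4.28 nm

r_n = n²a₀/Z = 9² × 0.0529 / 1
    = 81 × 0.0529 / 1 = 4.28 nm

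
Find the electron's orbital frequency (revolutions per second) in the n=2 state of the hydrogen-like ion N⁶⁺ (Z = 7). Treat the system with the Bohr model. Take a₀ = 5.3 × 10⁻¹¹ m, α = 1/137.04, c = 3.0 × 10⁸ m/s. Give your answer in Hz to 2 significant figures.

r = n²a₀/Z = 3.0 × 10⁻¹¹ m, v = Zαc/n = 7.7 × 10⁶ m/s
f = v/(2πr) = 4.0 × 10¹⁶ Hz

4.0 × 10¹⁶ Hz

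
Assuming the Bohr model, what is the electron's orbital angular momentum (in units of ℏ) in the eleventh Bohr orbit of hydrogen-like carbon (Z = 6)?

11

L_n = nℏ, so L/ℏ = n = 11.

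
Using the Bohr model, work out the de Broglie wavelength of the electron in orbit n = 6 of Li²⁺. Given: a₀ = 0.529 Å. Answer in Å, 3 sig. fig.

6.65 Å

The Bohr quantisation condition is nλ = 2πr_n.
r_n = n²a₀/Z = 6.35 Å
λ = 2πr_n/n = 2π·6.35/6 = 6.65 Å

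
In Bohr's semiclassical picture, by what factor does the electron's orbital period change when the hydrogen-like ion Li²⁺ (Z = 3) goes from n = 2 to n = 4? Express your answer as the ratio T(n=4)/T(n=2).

T ∝ Z^-2 · n^3; with Z fixed, T ∝ n^3.
T(n=4)/T(n=2) = (4/2)^3 = 8

8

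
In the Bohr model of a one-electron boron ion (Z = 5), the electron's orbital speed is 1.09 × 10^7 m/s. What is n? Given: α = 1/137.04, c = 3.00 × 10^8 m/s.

1

v_n = Zαc/n ⇒ n = Zαc/v = 5 × 0.00730 × 3.00 × 10^8 / 1.09 × 10^7 ≈ 1.00
n = 1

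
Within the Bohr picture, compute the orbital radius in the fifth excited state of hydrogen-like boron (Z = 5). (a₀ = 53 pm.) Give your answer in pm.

r_n = n²a₀/Z = 6² × 53 / 5
    = 36 × 53 / 5 = 380 pm

380 pm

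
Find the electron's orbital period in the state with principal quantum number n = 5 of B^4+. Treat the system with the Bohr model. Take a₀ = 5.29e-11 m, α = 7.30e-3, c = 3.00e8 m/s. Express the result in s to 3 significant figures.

r = n²a₀/Z = 5²·5.29e-11/5 = 2.64e-10 m
v = Zαc/n = 5·0.00730·3.00e8/5 = 2.19e6 m/s
T = 2πr/v = 7.59e-16 s

7.59e-16 s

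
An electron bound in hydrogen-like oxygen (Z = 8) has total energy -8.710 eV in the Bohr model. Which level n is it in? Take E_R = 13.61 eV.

10

E_n = −E_R Z²/n² ⇒ n² = E_R Z²/(−E_n) = 13.61 × 8² / 8.710 ≈ 100.00
n = 10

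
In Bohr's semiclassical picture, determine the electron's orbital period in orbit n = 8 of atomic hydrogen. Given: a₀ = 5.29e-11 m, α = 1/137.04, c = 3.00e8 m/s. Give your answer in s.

r = n²a₀/Z = 8²·5.29e-11/1 = 3.39e-9 m
v = Zαc/n = 1·0.00730·3.00e8/8 = 2.74e5 m/s
T = 2πr/v = 7.77e-14 s

7.77e-14 s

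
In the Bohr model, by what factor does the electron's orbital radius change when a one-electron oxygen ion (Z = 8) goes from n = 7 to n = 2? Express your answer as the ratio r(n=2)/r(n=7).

r ∝ Z^-1 · n^2; with Z fixed, r ∝ n^2.
r(n=2)/r(n=7) = (2/7)^2 = 4/49

4/49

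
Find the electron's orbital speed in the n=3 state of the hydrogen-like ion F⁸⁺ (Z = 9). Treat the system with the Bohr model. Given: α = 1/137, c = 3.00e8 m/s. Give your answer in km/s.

6570 km/s

v_n = Zαc/n = 9 × 0.00730 × 3.00e8 / 3
    = 6570 km/s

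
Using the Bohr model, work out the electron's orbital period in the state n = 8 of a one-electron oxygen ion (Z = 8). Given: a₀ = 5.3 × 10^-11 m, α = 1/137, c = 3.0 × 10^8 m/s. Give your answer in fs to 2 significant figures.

r = n²a₀/Z = 8²·5.3 × 10^-11/8 = 4.2 × 10^-10 m
v = Zαc/n = 8·0.0073·3.0 × 10^8/8 = 2.2 × 10^6 m/s
T = 2πr/v = 1.2 × 10^-15 s = 1.2 fs

1.2 fs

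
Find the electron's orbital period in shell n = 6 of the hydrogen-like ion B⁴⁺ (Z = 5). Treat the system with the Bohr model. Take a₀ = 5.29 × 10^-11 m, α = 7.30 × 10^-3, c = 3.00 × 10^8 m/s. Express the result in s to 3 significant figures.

1.31 × 10^-15 s

r = n²a₀/Z = 6²·5.29 × 10^-11/5 = 3.81 × 10^-10 m
v = Zαc/n = 5·0.00730·3.00 × 10^8/6 = 1.82 × 10^6 m/s
T = 2πr/v = 1.31 × 10^-15 s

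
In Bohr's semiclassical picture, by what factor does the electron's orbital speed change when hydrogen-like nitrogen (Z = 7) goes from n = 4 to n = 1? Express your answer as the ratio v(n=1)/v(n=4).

v ∝ Z^1 · n^-1; with Z fixed, v ∝ n^-1.
v(n=1)/v(n=4) = (1/4)^-1 = 4

4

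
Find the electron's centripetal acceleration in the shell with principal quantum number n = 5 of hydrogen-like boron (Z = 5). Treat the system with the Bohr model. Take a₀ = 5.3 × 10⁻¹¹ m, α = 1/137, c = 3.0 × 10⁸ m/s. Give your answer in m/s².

1.8 × 10²² m/s²

r = n²a₀/Z = 2.6 × 10⁻¹⁰ m, v = Zαc/n = 2.2 × 10⁶ m/s
a = v²/r = (2.2 × 10⁶)² / 2.6 × 10⁻¹⁰ = 1.8 × 10²² m/s²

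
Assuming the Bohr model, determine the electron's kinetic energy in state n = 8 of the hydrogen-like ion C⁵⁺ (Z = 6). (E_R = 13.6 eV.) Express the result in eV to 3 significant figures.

7.65 eV

For a Coulomb orbit the virial theorem gives K = −E_n.
E_n = −E_R·Z²/n², so K = E_R·Z²/n² = 13.6 × 6²/8² = 7.65 eV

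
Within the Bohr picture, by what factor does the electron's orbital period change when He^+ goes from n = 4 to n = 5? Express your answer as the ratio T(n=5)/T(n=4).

125/64

T ∝ Z^-2 · n^3; with Z fixed, T ∝ n^3.
T(n=5)/T(n=4) = (5/4)^3 = 125/64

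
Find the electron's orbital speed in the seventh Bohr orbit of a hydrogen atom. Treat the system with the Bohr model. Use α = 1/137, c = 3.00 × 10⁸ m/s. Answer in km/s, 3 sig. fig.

313 km/s

v_n = Zαc/n = 1 × 0.00730 × 3.00 × 10⁸ / 7
    = 313 km/s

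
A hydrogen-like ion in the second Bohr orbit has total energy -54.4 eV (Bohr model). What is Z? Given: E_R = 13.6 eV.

4

E_n = −E_R Z²/n² ⇒ Z² = −E_n n²/E_R = 54.4 × 2² / 13.6 ≈ 16.00
Z = 4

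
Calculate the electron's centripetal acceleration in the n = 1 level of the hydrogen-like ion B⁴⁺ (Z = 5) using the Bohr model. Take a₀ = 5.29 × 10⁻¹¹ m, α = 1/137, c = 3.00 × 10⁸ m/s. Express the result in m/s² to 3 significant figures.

r = n²a₀/Z = 1.06 × 10⁻¹¹ m, v = Zαc/n = 1.09 × 10⁷ m/s
a = v²/r = (1.09 × 10⁷)² / 1.06 × 10⁻¹¹ = 1.13 × 10²⁵ m/s²

1.13 × 10²⁵ m/s²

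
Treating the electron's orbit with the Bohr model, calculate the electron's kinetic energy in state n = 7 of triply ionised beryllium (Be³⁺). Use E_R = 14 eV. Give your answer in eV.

For a Coulomb orbit the virial theorem gives K = −E_n.
E_n = −E_R·Z²/n², so K = E_R·Z²/n² = 14 × 4²/7² = 4.6 eV

4.6 eV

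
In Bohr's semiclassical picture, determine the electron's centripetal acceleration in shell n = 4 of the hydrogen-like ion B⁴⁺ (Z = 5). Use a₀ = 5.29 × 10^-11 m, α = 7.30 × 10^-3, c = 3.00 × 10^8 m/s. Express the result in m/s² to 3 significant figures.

4.43 × 10^22 m/s²

r = n²a₀/Z = 1.69 × 10^-10 m, v = Zαc/n = 2.74 × 10^6 m/s
a = v²/r = (2.74 × 10^6)² / 1.69 × 10^-10 = 4.43 × 10^22 m/s²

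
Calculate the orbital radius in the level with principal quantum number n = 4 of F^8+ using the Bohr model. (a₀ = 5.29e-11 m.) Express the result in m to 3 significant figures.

r_n = n²a₀/Z = 4² × 5.29e-11 / 9
    = 16 × 5.29e-11 / 9 = 9.40e-11 m

9.40e-11 m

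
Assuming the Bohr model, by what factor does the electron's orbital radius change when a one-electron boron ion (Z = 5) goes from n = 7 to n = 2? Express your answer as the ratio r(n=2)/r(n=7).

r ∝ Z^-1 · n^2; with Z fixed, r ∝ n^2.
r(n=2)/r(n=7) = (2/7)^2 = 4/49

4/49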